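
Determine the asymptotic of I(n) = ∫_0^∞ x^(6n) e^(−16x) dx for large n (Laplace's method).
I(n) ~ (sqrt(2π·6n) / 16) · (6n/(16e))^(6n)

Write the integrand as exp(6n ln x − 16x) and set f(x) = 6n ln x − 16x. Then f'(x) = 6n/x − 16 = 0 at x* = 6n/16, and f''(x*) = −6n/x*^2 = −16^2/(6n). Laplace's method (interior maximum) gives
  I(n) ~ e^(f(x*)) · sqrt(2π / |f''(x*)|)
        = exp(6n ln(6n/16) − 6n) · sqrt(2π · 6n / 16^2)
        = (6n/16)^(6n) e^(−6n) · sqrt(2π·6n) / 16
        = (sqrt(2π·6n) / 16) · (6n/(16e))^(6n).
This matches Γ(6n+1)/16^(6n+1) with Stirling applied to Γ.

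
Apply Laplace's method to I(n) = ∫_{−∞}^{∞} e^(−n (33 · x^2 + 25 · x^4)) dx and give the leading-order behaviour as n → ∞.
I(n) ~ sqrt(π/(33n))

φ(x) = 33 · x^2 + 25 · x^4 has its unique global minimum at x* = 0 (since φ'(x) = 66x + 100x^3 = 0 only at x = 0 for real x with both coefficients positive, and φ → ∞ as |x| → ∞). At x* = 0, φ(0) = 0 and φ''(0) = 66. Laplace's method then gives
  I(n) ~ sqrt(2π / (n · φ''(0))) · e^(−n φ(0)) = sqrt(2π / (66n)) = sqrt(π/(33n)).
The 25 · x^4 term contributes only at subleading order (an O(1/n) relative correction).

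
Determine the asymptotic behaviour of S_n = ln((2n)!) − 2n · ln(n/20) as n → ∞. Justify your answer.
S_n ~ 2n · (ln 40 − 1) + O(ln n)

Stirling: ln((2n)!) = 2n ln(2n) − 2n + O(ln n).
  S_n = 2n ln(2n) − 2n − 2n ln(n/20) + O(ln n)
      = 2n ln(2n) − 2n ln n + 2n ln 20 − 2n + O(ln n)
      = 2n ln 2 + 2n ln 20 − 2n + O(ln n)
      = 2n (ln 40 − 1) + O(ln n).
Numerically ln(40) − 1 ≈ 2.6889.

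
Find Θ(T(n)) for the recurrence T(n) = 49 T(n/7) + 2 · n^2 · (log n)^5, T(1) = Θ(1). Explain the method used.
T(n) = Θ(n^2 · (log n)^6)

Here log_7 49 = 2 and f(n) = 2 · n^2 · (log n)^5 = Θ(n^(log_7 49) · (log n)^5). This is the extended Case 2 of the master theorem (f matches the critical exponent up to log factors), giving T(n) = Θ(n^(log_7 49) · (log n)^(5+1)) = Θ(n^2 · (log n)^6).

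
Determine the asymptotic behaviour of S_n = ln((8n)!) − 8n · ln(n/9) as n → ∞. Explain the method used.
S_n ~ 8n · (ln 72 − 1) + O(ln n)

Stirling: ln((8n)!) = 8n ln(8n) − 8n + O(ln n).
  S_n = 8n ln(8n) − 8n − 8n ln(n/9) + O(ln n)
      = 8n ln(8n) − 8n ln n + 8n ln 9 − 8n + O(ln n)
      = 8n ln 8 + 8n ln 9 − 8n + O(ln n)
      = 8n (ln 72 − 1) + O(ln n).
Numerically ln(72) − 1 ≈ 3.2767.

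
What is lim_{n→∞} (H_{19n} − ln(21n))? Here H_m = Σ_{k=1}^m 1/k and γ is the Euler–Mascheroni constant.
lim = ln(19/21) + γ

By Euler-Maclaurin, H_m = ln m + γ + O(1/m). So
  H_{19n} − ln(21n) = ln(19n) + γ − ln(21n) + O(1/n)
                       = ln(19/21) + γ + O(1/n).
Hence the limit is ln(19/21) + γ.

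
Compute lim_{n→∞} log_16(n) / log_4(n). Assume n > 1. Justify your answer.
lim = ln(4) / ln(16) = log_16(4)

Change of base: log_16(n) = ln n / ln 16 and log_4(n) = ln n / ln 4. The ratio is (ln n / ln 16) · (ln 4 / ln n) = ln 4 / ln 16, a constant independent of n. So the limit is ln 4 / ln 16 = log_16(4).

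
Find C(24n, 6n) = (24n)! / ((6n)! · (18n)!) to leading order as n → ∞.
C(24n, 6n) ~ (256/27)^(6n) · sqrt(2/(3π·6n))

Write N = 6n. Apply Stirling to each factorial:
  (4N)! ~ sqrt(2π·4N) · (4N/e)^(4N),
  N! ~ sqrt(2π N) · (N/e)^N,
  (3N)! ~ sqrt(2π·3N) · (3N/e)^(3N).
The exponential factors combine to (4N)^(4N) / (N^N · (3N)^(3N)) = 4^(4N)/3^(3N) = (4^4/3^3)^N = (256/27)^N.
The square-root prefactors combine to sqrt(2π·4N) / (sqrt(2π N)·sqrt(2π·3N)) = sqrt(4 / (2π·3·N)) = sqrt(2/(3π·6n)).
Substituting N = 6n: C(24n, 6n) ~ (256/27)^(6n) · sqrt(2/(3π·6n)).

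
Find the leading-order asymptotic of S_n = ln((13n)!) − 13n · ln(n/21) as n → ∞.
S_n ~ 13n · (ln 273 − 1) + O(ln n)

Stirling: ln((13n)!) = 13n ln(13n) − 13n + O(ln n).
  S_n = 13n ln(13n) − 13n − 13n ln(n/21) + O(ln n)
      = 13n ln(13n) − 13n ln n + 13n ln 21 − 13n + O(ln n)
      = 13n ln 13 + 13n ln 21 − 13n + O(ln n)
      = 13n (ln 273 − 1) + O(ln n).
Numerically ln(273) − 1 ≈ 4.6095.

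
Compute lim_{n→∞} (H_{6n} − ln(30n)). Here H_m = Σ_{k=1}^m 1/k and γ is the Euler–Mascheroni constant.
lim = −ln 5 + γ

By Euler-Maclaurin, H_m = ln m + γ + O(1/m). So
  H_{6n} − ln(30n) = ln(6n) + γ − ln(30n) + O(1/n)
                       = ln(6/30) + γ + O(1/n).
Hence the limit is ln(6/30) + γ (= −ln 5).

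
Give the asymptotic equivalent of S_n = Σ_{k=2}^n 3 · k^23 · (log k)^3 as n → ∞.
S_n ~ n^24 · (log n)^3 / 8

By integral comparison, S_n = ∫_1^n 3 · x^23 · (log x)^3 dx + O(n^23 · (log n)^3). For the integral, the leading term of ∫_1^n x^23 (log x)^3 dx is n^24/24 · (log n)^3 (by repeated integration by parts; each step lowers the log-exponent and produces a relatively O(1/log n) correction). Hence S_n ~ n^24 · (log n)^3 / 8.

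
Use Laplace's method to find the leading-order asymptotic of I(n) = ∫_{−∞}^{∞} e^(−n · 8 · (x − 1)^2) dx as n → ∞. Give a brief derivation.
I(n) = sqrt(π/(8n))

Here φ(x) = 8 · (x − 1)^2 has its unique minimum at x* = 1 with φ(x*) = 0 and φ''(x*) = 16. Laplace's method gives
  I(n) ~ e^(−n φ(x*)) · sqrt(2π / (n · φ''(x*))) = sqrt(2π / (16n)) = sqrt(π/(8n)).
This is exact: substituting u = (x − 1)·sqrt(8n) gives I(n) = (1/sqrt(8n)) ∫_{−∞}^{∞} e^(−u^2) du = sqrt(π/(8n)).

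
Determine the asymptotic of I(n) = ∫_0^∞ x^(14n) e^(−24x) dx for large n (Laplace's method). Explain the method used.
I(n) ~ (sqrt(2π·14n) / 24) · (14n/(24e))^(14n)

Write the integrand as exp(14n ln x − 24x) and set f(x) = 14n ln x − 24x. Then f'(x) = 14n/x − 24 = 0 at x* = 14n/24, and f''(x*) = −14n/x*^2 = −24^2/(14n). Laplace's method (interior maximum) gives
  I(n) ~ e^(f(x*)) · sqrt(2π / |f''(x*)|)
        = exp(14n ln(14n/24) − 14n) · sqrt(2π · 14n / 24^2)
        = (14n/24)^(14n) e^(−14n) · sqrt(2π·14n) / 24
        = (sqrt(2π·14n) / 24) · (14n/(24e))^(14n).
This matches Γ(14n+1)/24^(14n+1) with Stirling applied to Γ.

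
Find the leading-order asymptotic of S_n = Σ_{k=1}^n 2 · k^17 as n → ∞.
S_n ~ n^18 / 9

By integral comparison (Euler-Maclaurin), Σ_{k=1}^n 2 · k^17 = 2 · ∫_0^n x^17 dx + O(n^17) = 2 · n^18/18 = n^18 / 9 + O(n^17). (Equivalently, Faulhaber's formula gives the same leading term.)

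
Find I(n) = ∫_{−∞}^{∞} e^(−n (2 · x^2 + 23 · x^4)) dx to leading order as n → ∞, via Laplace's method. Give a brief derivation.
I(n) ~ sqrt(π/(2n))

φ(x) = 2 · x^2 + 23 · x^4 has its unique global minimum at x* = 0 (since φ'(x) = 4x + 92x^3 = 0 only at x = 0 for real x with both coefficients positive, and φ → ∞ as |x| → ∞). At x* = 0, φ(0) = 0 and φ''(0) = 4. Laplace's method then gives
  I(n) ~ sqrt(2π / (n · φ''(0))) · e^(−n φ(0)) = sqrt(2π / (4n)) = sqrt(π/(2n)).
The 23 · x^4 term contributes only at subleading order (an O(1/n) relative correction).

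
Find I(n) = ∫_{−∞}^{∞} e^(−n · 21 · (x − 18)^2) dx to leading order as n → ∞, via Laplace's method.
I(n) = sqrt(π/(21n))

Here φ(x) = 21 · (x − 18)^2 has its unique minimum at x* = 18 with φ(x*) = 0 and φ''(x*) = 42. Laplace's method gives
  I(n) ~ e^(−n φ(x*)) · sqrt(2π / (n · φ''(x*))) = sqrt(2π / (42n)) = sqrt(π/(21n)).
This is exact: substituting u = (x − 18)·sqrt(21n) gives I(n) = (1/sqrt(21n)) ∫_{−∞}^{∞} e^(−u^2) du = sqrt(π/(21n)).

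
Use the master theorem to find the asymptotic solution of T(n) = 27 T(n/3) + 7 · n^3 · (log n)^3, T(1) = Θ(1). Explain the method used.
T(n) = Θ(n^3 · (log n)^4)

Here log_3 27 = 3 and f(n) = 7 · n^3 · (log n)^3 = Θ(n^(log_3 27) · (log n)^3). This is the extended Case 2 of the master theorem (f matches the critical exponent up to log factors), giving T(n) = Θ(n^(log_3 27) · (log n)^(3+1)) = Θ(n^3 · (log n)^4).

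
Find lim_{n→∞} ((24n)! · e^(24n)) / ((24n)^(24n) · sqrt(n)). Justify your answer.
lim = sqrt(2π·24)

Stirling: (24n)! ~ sqrt(2π·24n) · (24n/e)^(24n). Hence
  (24n)! · e^(24n) / (24n)^(24n) ~ sqrt(2π·24n).
Dividing by sqrt(n): sqrt(2π·24n) / sqrt(n) = sqrt(2π·24) · n^((1−1)/2), so the limit is sqrt(2π·24).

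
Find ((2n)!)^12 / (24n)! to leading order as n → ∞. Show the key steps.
((2n)!)^12/(24n)! ~ ((2π·2n)^(11/2) / sqrt(12)) · 12^(−12·2n)  →  0

Write N = 2n. Stirling: N! ~ sqrt(2π N)(N/e)^N and (12N)! ~ sqrt(2π·12N)·(12N/e)^(12N).
  (N!)^12/(12N)! ~ (2π N)^(12/2) (N/e)^(12N) / [sqrt(2π·12N) (12N/e)^(12N)]
     = (2π N)^(12/2) / sqrt(2π·12N) · (N/(12N))^(12N)
     = (2π N)^((12−1)/2) / sqrt(12) · 12^(−12N).
Since 12^12 > 1, the factor 12^(−12N) decays exponentially, so the ratio → 0. Substituting N = 2n gives the stated form.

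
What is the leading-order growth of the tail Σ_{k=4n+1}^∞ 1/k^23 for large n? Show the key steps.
Σ_{k>4n} 1/k^23 ~ 1/(22 · (4n)^22)

Compare to the integral: ∫_{4n}^∞ x^(−23) dx = [−x^(−22)/22]_{4n}^∞ = 1/((23−1)·(4n)^22). Euler-Maclaurin then gives
  Σ_{k>4n} 1/k^23 = ∫_{4n}^∞ dx/x^23 − 1/(2·(4n)^23) + O(1/(4n)^24).
(Equivalently this is ζ(23) − Σ_{k≤4n} 1/k^23.)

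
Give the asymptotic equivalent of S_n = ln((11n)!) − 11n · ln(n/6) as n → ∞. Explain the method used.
S_n ~ 11n · (ln 66 − 1) + O(ln n)

Stirling: ln((11n)!) = 11n ln(11n) − 11n + O(ln n).
  S_n = 11n ln(11n) − 11n − 11n ln(n/6) + O(ln n)
      = 11n ln(11n) − 11n ln n + 11n ln 6 − 11n + O(ln n)
      = 11n ln 11 + 11n ln 6 − 11n + O(ln n)
      = 11n (ln 66 − 1) + O(ln n).
Numerically ln(66) − 1 ≈ 3.1897.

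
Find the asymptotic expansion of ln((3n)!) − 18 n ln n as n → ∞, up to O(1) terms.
ln((3n)!) − 18 n ln n = −15 n ln n + 3(ln 3 − 1) n + (1/2) ln(2π·3n) + O(1/n)

Stirling: ln((3n)!) = 3n ln(3n) − 3n + (1/2) ln(2π·3n) + O(1/n).
Expand 3n ln(3n) = 3n (ln n + ln 3) = 3n ln n + 3n ln 3.
Subtract 18n ln n: leading term is (3 − 18) n ln n = −15 n ln n. The next term is 3n ln 3 − 3n = 3(ln 3 − 1) n. Then the (1/2) ln(2π·3n) correction.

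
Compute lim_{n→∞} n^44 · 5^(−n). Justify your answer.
lim = 0

Exponentials with base > 1 dominate every fixed polynomial: for any fixed c, n^c / 5^n → 0 as n → ∞ (e.g. by the ratio test, or by writing 5^n = e^(n ln 5) and noting e^(n ln 5) / n^c → ∞). Hence n^44 · 5^(−n) = n^44 / 5^n → 0.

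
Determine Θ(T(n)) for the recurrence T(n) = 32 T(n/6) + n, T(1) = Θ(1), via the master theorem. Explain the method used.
T(n) = Θ(n^(log_6 32))

Master theorem: compare f(n) = n to n^(log_6 32) where log_6 32 ≈ 1.934. Since 1 < log_6 32, we have f(n) = O(n^(log_6 32 − ε)) for some ε > 0 — Case 1. Hence T(n) = Θ(n^(log_6 32)).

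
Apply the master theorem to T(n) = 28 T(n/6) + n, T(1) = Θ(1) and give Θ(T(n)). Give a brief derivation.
T(n) = Θ(n^(log_6 28))

Master theorem: compare f(n) = n to n^(log_6 28) where log_6 28 ≈ 1.860. Since 1 < log_6 28, we have f(n) = O(n^(log_6 28 − ε)) for some ε > 0 — Case 1. Hence T(n) = Θ(n^(log_6 28)).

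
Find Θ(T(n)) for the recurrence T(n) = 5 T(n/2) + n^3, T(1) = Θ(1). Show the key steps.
T(n) = Θ(n^3)

log_2 5 ≈ 2.322. f(n) = n^3 dominates n^(log_2 5) since 3 > 2.322, and the regularity condition a·f(n/b) = 5·(n/2)^3 = (5/8)·n^3 ≤ c·f(n) holds with c = 5/8 ≈ 0.625 < 1. So this is Case 3: T(n) = Θ(f(n)) = Θ(n^3).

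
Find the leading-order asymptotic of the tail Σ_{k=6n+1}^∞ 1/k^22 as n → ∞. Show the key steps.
Σ_{k>6n} 1/k^22 ~ 1/(21 · (6n)^21)

Compare to the integral: ∫_{6n}^∞ x^(−22) dx = [−x^(−21)/21]_{6n}^∞ = 1/((22−1)·(6n)^21). Euler-Maclaurin then gives
  Σ_{k>6n} 1/k^22 = ∫_{6n}^∞ dx/x^22 − 1/(2·(6n)^22) + O(1/(6n)^23).
(Equivalently this is ζ(22) − Σ_{k≤6n} 1/k^22.)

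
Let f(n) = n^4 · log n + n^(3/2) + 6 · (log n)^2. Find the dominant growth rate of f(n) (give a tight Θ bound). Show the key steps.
f(n) ∈ Θ(n^4 · log n)

Compare the terms by growth order. For large n, n^a · (log n)^b dominates n^a' · (log n)^b' iff a > a', or (a = a' and b > b'). Ranking the 3 terms shows the dominant one is n^4 · log n. Hence f(n) ∈ Θ(n^4 · log n).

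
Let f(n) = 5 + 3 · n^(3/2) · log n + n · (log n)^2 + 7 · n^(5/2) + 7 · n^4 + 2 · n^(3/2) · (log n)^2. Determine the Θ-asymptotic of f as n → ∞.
f(n) ∈ Θ(n^4)

Compare the terms by growth order. For large n, n^a · (log n)^b dominates n^a' · (log n)^b' iff a > a', or (a = a' and b > b'). Ranking the 6 terms shows the dominant one is 7 · n^4. Hence f(n) ∈ Θ(n^4).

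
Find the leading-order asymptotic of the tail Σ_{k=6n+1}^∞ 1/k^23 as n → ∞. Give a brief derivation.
Σ_{k>6n} 1/k^23 ~ 1/(22 · (6n)^22)

Compare to the integral: ∫_{6n}^∞ x^(−23) dx = [−x^(−22)/22]_{6n}^∞ = 1/((23−1)·(6n)^22). Euler-Maclaurin then gives
  Σ_{k>6n} 1/k^23 = ∫_{6n}^∞ dx/x^23 − 1/(2·(6n)^23) + O(1/(6n)^24).
(Equivalently this is ζ(23) − Σ_{k≤6n} 1/k^23.)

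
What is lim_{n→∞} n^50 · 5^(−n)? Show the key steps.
lim = 0

Exponentials with base > 1 dominate every fixed polynomial: for any fixed c, n^c / 5^n → 0 as n → ∞ (e.g. by the ratio test, or by writing 5^n = e^(n ln 5) and noting e^(n ln 5) / n^c → ∞). Hence n^50 · 5^(−n) = n^50 / 5^n → 0.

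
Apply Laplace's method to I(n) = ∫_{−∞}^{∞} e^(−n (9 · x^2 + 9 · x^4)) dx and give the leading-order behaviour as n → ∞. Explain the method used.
I(n) ~ sqrt(π/(9n))

φ(x) = 9 · x^2 + 9 · x^4 has its unique global minimum at x* = 0 (since φ'(x) = 18x + 36x^3 = 0 only at x = 0 for real x with both coefficients positive, and φ → ∞ as |x| → ∞). At x* = 0, φ(0) = 0 and φ''(0) = 18. Laplace's method then gives
  I(n) ~ sqrt(2π / (n · φ''(0))) · e^(−n φ(0)) = sqrt(2π / (18n)) = sqrt(π/(9n)).
The 9 · x^4 term contributes only at subleading order (an O(1/n) relative correction).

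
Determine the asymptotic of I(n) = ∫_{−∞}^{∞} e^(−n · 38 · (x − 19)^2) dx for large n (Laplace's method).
I(n) = sqrt(π/(38n))

Here φ(x) = 38 · (x − 19)^2 has its unique minimum at x* = 19 with φ(x*) = 0 and φ''(x*) = 76. Laplace's method gives
  I(n) ~ e^(−n φ(x*)) · sqrt(2π / (n · φ''(x*))) = sqrt(2π / (76n)) = sqrt(π/(38n)).
This is exact: substituting u = (x − 19)·sqrt(38n) gives I(n) = (1/sqrt(38n)) ∫_{−∞}^{∞} e^(−u^2) du = sqrt(π/(38n)).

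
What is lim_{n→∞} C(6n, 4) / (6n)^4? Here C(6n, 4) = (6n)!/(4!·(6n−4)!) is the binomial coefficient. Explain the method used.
lim = 1/4! = 1/24

With N = 6n → ∞: C(N, 4) / N^4 = [N(N−1)…(N−3)] / (4! · N^4) = (1/4!) · 1 · (1 − 1/(6n)) · (1 − 2/(6n)) · (1 − 3/(6n)). Each factor → 1 as N → ∞, so the limit is 1/4! = 1/24.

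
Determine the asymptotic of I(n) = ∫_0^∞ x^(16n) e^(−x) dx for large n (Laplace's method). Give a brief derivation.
I(n) ~ sqrt(2π·16n) · (16n/e)^(16n)

Write the integrand as exp(16n ln x − x) and set f(x) = 16n ln x − x. Then f'(x) = 16n/x − 1 = 0 at x* = 16n, and f''(x*) = −16n/x*^2 = −1/(16n). Laplace's method (interior maximum) gives
  I(n) ~ e^(f(x*)) · sqrt(2π / |f''(x*)|)
        = exp(16n ln(16n) − 16n) · sqrt(2π · 16n)
        = (16n)^(16n) e^(−16n) · sqrt(2π·16n)
        = sqrt(2π·16n) · (16n/e)^(16n).
This matches Γ(16n+1) with Stirling applied to Γ.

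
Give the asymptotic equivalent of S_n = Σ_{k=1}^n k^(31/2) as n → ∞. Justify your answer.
S_n ~ (2/33) · n^(33/2)

Integral comparison: Σ_{k=1}^n k^(31/2) = ∫_0^n x^(31/2) dx + O(n^(31/2)). The integral is n^(1 + 31/2) / (1 + 31/2) = n^((31+2)/2) / ((31+2)/2) = (2/33) · n^(33/2).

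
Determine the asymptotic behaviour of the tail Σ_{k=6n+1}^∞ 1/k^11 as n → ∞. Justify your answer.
Σ_{k>6n} 1/k^11 ~ 1/(10 · (6n)^10)

Compare to the integral: ∫_{6n}^∞ x^(−11) dx = [−x^(−10)/10]_{6n}^∞ = 1/((11−1)·(6n)^10). Euler-Maclaurin then gives
  Σ_{k>6n} 1/k^11 = ∫_{6n}^∞ dx/x^11 − 1/(2·(6n)^11) + O(1/(6n)^12).
(Equivalently this is ζ(11) − Σ_{k≤6n} 1/k^11.)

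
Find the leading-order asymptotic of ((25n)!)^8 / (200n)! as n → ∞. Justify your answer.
((25n)!)^8/(200n)! ~ ((2π·25n)^(7/2) / sqrt(8)) · 8^(−8·25n)  →  0

Write N = 25n. Stirling: N! ~ sqrt(2π N)(N/e)^N and (8N)! ~ sqrt(2π·8N)·(8N/e)^(8N).
  (N!)^8/(8N)! ~ (2π N)^(8/2) (N/e)^(8N) / [sqrt(2π·8N) (8N/e)^(8N)]
     = (2π N)^(8/2) / sqrt(2π·8N) · (N/(8N))^(8N)
     = (2π N)^((8−1)/2) / sqrt(8) · 8^(−8N).
Since 8^8 > 1, the factor 8^(−8N) decays exponentially, so the ratio → 0. Substituting N = 25n gives the stated form.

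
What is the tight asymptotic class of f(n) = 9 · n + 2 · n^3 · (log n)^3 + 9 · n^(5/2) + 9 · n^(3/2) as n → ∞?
f(n) ∈ Θ(n^3 · (log n)^3)

Compare the terms by growth order. For large n, n^a · (log n)^b dominates n^a' · (log n)^b' iff a > a', or (a = a' and b > b'). Ranking the 4 terms shows the dominant one is 2 · n^3 · (log n)^3. Hence f(n) ∈ Θ(n^3 · (log n)^3).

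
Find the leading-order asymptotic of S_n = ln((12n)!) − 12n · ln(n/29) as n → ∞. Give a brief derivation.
S_n ~ 12n · (ln 348 − 1) + O(ln n)

Stirling: ln((12n)!) = 12n ln(12n) − 12n + O(ln n).
  S_n = 12n ln(12n) − 12n − 12n ln(n/29) + O(ln n)
      = 12n ln(12n) − 12n ln n + 12n ln 29 − 12n + O(ln n)
      = 12n ln 12 + 12n ln 29 − 12n + O(ln n)
      = 12n (ln 348 − 1) + O(ln n).
Numerically ln(348) − 1 ≈ 4.8522.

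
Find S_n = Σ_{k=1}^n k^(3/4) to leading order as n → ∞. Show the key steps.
S_n ~ (4/7) · n^(7/4)

Integral comparison: Σ_{k=1}^n k^(3/4) = ∫_0^n x^(3/4) dx + O(n^(3/4)). The integral is n^(1 + 3/4) / (1 + 3/4) = n^((3+4)/4) / ((3+4)/4) = (4/7) · n^(7/4).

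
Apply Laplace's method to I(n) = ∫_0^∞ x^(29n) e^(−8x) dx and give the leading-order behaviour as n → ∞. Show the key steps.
I(n) ~ (sqrt(2π·29n) / 8) · (29n/(8e))^(29n)

Write the integrand as exp(29n ln x − 8x) and set f(x) = 29n ln x − 8x. Then f'(x) = 29n/x − 8 = 0 at x* = 29n/8, and f''(x*) = −29n/x*^2 = −8^2/(29n). Laplace's method (interior maximum) gives
  I(n) ~ e^(f(x*)) · sqrt(2π / |f''(x*)|)
        = exp(29n ln(29n/8) − 29n) · sqrt(2π · 29n / 8^2)
        = (29n/8)^(29n) e^(−29n) · sqrt(2π·29n) / 8
        = (sqrt(2π·29n) / 8) · (29n/(8e))^(29n).
This matches Γ(29n+1)/8^(29n+1) with Stirling applied to Γ.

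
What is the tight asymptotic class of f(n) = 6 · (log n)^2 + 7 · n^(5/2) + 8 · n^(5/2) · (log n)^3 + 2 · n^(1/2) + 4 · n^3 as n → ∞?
f(n) ∈ Θ(n^3)

Compare the terms by growth order. For large n, n^a · (log n)^b dominates n^a' · (log n)^b' iff a > a', or (a = a' and b > b'). Ranking the 5 terms shows the dominant one is 4 · n^3. Hence f(n) ∈ Θ(n^3).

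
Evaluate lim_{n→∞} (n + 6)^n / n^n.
lim = e^6

Rewrite as (1 + 6/n)^(n). By the standard limit (1 + x/n)^n → e^x, we have (1 + 6/n)^n → e^6, and raising to the 1st power gives e^6.
More precisely, ln[(1 + 6/n)^(n)] = n · ln(1 + 6/n) = n · (6/n + O(1/n^2)) = 6 + O(1/n) → 6.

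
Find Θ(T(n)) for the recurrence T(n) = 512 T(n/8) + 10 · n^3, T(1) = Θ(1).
T(n) = Θ(n^3 log n)

log_8 512 = 3, and f(n) = 10 · n^3 = Θ(n^(log_8 512)). This is Case 2 of the master theorem: T(n) = Θ(f(n) · log n) = Θ(n^3 log n).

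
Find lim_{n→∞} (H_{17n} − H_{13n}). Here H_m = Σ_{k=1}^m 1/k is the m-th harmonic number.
lim = ln(17/13)

Euler-Maclaurin gives H_m = ln m + γ + 1/(2m) + O(1/m^2). The γ and O(1/m) terms cancel in the difference:
  H_{17n} − H_{13n} = ln(17n) − ln(13n) + O(1/n) = ln(17/13) + O(1/n).
Hence the limit is ln(17/13).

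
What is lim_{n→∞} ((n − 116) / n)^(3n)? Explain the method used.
lim = e^(−348)

Rewrite as (1 − 116/n)^(3n). By the standard limit (1 + x/n)^n → e^x, we have (1 − 116/n)^n → e^(−116), and raising to the 3rd power gives e^(−348).
More precisely, ln[(1 − 116/n)^(3n)] = 3n · ln(1 − 116/n) = 3n · (-116/n + O(1/n^2)) = -348 + O(1/n) → -348.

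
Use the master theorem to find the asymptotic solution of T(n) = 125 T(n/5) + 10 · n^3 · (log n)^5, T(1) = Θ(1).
T(n) = Θ(n^3 · (log n)^6)

Here log_5 125 = 3 and f(n) = 10 · n^3 · (log n)^5 = Θ(n^(log_5 125) · (log n)^5). This is the extended Case 2 of the master theorem (f matches the critical exponent up to log factors), giving T(n) = Θ(n^(log_5 125) · (log n)^(5+1)) = Θ(n^3 · (log n)^6).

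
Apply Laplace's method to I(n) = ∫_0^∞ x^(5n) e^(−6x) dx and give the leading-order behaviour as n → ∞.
I(n) ~ (sqrt(2π·5n) / 6) · (5n/(6e))^(5n)

Write the integrand as exp(5n ln x − 6x) and set f(x) = 5n ln x − 6x. Then f'(x) = 5n/x − 6 = 0 at x* = 5n/6, and f''(x*) = −5n/x*^2 = −6^2/(5n). Laplace's method (interior maximum) gives
  I(n) ~ e^(f(x*)) · sqrt(2π / |f''(x*)|)
        = exp(5n ln(5n/6) − 5n) · sqrt(2π · 5n / 6^2)
        = (5n/6)^(5n) e^(−5n) · sqrt(2π·5n) / 6
        = (sqrt(2π·5n) / 6) · (5n/(6e))^(5n).
This matches Γ(5n+1)/6^(5n+1) with Stirling applied to Γ.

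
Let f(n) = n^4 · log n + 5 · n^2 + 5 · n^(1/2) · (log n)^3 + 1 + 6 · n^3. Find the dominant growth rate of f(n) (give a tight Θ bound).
f(n) ∈ Θ(n^4 · log n)

Compare the terms by growth order. For large n, n^a · (log n)^b dominates n^a' · (log n)^b' iff a > a', or (a = a' and b > b'). Ranking the 5 terms shows the dominant one is n^4 · log n. Hence f(n) ∈ Θ(n^4 · log n).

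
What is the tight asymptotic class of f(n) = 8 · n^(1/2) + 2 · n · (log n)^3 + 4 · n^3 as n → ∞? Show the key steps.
f(n) ∈ Θ(n^3)

Compare the terms by growth order. For large n, n^a · (log n)^b dominates n^a' · (log n)^b' iff a > a', or (a = a' and b > b'). Ranking the 3 terms shows the dominant one is 4 · n^3. Hence f(n) ∈ Θ(n^3).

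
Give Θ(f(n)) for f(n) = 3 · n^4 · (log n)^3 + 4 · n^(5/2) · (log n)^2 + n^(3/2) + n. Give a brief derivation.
f(n) ∈ Θ(n^4 · (log n)^3)

Compare the terms by growth order. For large n, n^a · (log n)^b dominates n^a' · (log n)^b' iff a > a', or (a = a' and b > b'). Ranking the 4 terms shows the dominant one is 3 · n^4 · (log n)^3. Hence f(n) ∈ Θ(n^4 · (log n)^3).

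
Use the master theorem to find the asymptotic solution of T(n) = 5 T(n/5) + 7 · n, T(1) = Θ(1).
T(n) = Θ(n log n)

log_5 5 = 1, and f(n) = 7 · n = Θ(n^(log_5 5)). This is Case 2 of the master theorem: T(n) = Θ(f(n) · log n) = Θ(n log n).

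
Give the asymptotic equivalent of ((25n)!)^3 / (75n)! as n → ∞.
((25n)!)^3/(75n)! ~ ((2π·25n)^(2/2) / sqrt(3)) · 3^(−3·25n)  →  0

Write N = 25n. Stirling: N! ~ sqrt(2π N)(N/e)^N and (3N)! ~ sqrt(2π·3N)·(3N/e)^(3N).
  (N!)^3/(3N)! ~ (2π N)^(3/2) (N/e)^(3N) / [sqrt(2π·3N) (3N/e)^(3N)]
     = (2π N)^(3/2) / sqrt(2π·3N) · (N/(3N))^(3N)
     = (2π N)^((3−1)/2) / sqrt(3) · 3^(−3N).
Since 3^3 > 1, the factor 3^(−3N) decays exponentially, so the ratio → 0. Substituting N = 25n gives the stated form.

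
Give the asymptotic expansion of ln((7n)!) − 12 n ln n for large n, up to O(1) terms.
ln((7n)!) − 12 n ln n = −5 n ln n + 7(ln 7 − 1) n + (1/2) ln(2π·7n) + O(1/n)

Stirling: ln((7n)!) = 7n ln(7n) − 7n + (1/2) ln(2π·7n) + O(1/n).
Expand 7n ln(7n) = 7n (ln n + ln 7) = 7n ln n + 7n ln 7.
Subtract 12n ln n: leading term is (7 − 12) n ln n = −5 n ln n. The next term is 7n ln 7 − 7n = 7(ln 7 − 1) n. Then the (1/2) ln(2π·7n) correction.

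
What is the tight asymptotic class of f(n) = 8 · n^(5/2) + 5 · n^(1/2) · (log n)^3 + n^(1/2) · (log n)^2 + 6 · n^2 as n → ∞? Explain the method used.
f(n) ∈ Θ(n^(5/2))

Compare the terms by growth order. For large n, n^a · (log n)^b dominates n^a' · (log n)^b' iff a > a', or (a = a' and b > b'). Ranking the 4 terms shows the dominant one is 8 · n^(5/2). Hence f(n) ∈ Θ(n^(5/2)).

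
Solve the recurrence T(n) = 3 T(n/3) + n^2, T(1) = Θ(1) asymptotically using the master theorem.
T(n) = Θ(n^2)

log_3 3 ≈ 1.000. f(n) = n^2 dominates n^(log_3 3) since 2 > 1.000, and the regularity condition a·f(n/b) = 3·(n/3)^2 = (3/9)·n^2 ≤ c·f(n) holds with c = 3/9 ≈ 0.333 < 1. So this is Case 3: T(n) = Θ(f(n)) = Θ(n^2).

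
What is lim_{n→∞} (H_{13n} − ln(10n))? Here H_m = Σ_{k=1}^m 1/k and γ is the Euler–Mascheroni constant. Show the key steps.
lim = ln(13/10) + γ

By Euler-Maclaurin, H_m = ln m + γ + O(1/m). So
  H_{13n} − ln(10n) = ln(13n) + γ − ln(10n) + O(1/n)
                       = ln(13/10) + γ + O(1/n).
Hence the limit is ln(13/10) + γ.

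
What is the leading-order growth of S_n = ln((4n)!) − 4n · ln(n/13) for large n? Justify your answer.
S_n ~ 4n · (ln 52 − 1) + O(ln n)

Stirling: ln((4n)!) = 4n ln(4n) − 4n + O(ln n).
  S_n = 4n ln(4n) − 4n − 4n ln(n/13) + O(ln n)
      = 4n ln(4n) − 4n ln n + 4n ln 13 − 4n + O(ln n)
      = 4n ln 4 + 4n ln 13 − 4n + O(ln n)
      = 4n (ln 52 − 1) + O(ln n).
Numerically ln(52) − 1 ≈ 2.9512.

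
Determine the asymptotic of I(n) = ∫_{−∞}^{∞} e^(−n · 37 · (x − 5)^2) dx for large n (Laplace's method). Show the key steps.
I(n) = sqrt(π/(37n))

Here φ(x) = 37 · (x − 5)^2 has its unique minimum at x* = 5 with φ(x*) = 0 and φ''(x*) = 74. Laplace's method gives
  I(n) ~ e^(−n φ(x*)) · sqrt(2π / (n · φ''(x*))) = sqrt(2π / (74n)) = sqrt(π/(37n)).
This is exact: substituting u = (x − 5)·sqrt(37n) gives I(n) = (1/sqrt(37n)) ∫_{−∞}^{∞} e^(−u^2) du = sqrt(π/(37n)).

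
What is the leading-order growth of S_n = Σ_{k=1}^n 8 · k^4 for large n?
S_n ~ 8 · n^5 / 5

By integral comparison (Euler-Maclaurin), Σ_{k=1}^n 8 · k^4 = 8 · ∫_0^n x^4 dx + O(n^4) = 8 · n^5/5 + O(n^4). (Equivalently, Faulhaber's formula gives the same leading term.)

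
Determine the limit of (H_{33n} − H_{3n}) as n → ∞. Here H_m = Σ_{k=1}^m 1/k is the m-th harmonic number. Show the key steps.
lim = ln(33/3) = ln 11

Euler-Maclaurin gives H_m = ln m + γ + 1/(2m) + O(1/m^2). The γ and O(1/m) terms cancel in the difference:
  H_{33n} − H_{3n} = ln(33n) − ln(3n) + O(1/n) = ln(33/3) + O(1/n).
Hence the limit is ln(33/3) = ln 11.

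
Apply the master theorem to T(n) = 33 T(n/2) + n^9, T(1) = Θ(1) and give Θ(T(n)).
T(n) = Θ(n^9)

log_2 33 ≈ 5.044. f(n) = n^9 dominates n^(log_2 33) since 9 > 5.044, and the regularity condition a·f(n/b) = 33·(n/2)^9 = (33/512)·n^9 ≤ c·f(n) holds with c = 33/512 ≈ 0.0645 < 1. So this is Case 3: T(n) = Θ(f(n)) = Θ(n^9).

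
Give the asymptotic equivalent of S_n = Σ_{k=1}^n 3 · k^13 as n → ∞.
S_n ~ 3 · n^14 / 14

By integral comparison (Euler-Maclaurin), Σ_{k=1}^n 3 · k^13 = 3 · ∫_0^n x^13 dx + O(n^13) = 3 · n^14/14 + O(n^13). (Equivalently, Faulhaber's formula gives the same leading term.)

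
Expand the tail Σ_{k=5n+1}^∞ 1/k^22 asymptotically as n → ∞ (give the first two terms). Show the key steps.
Σ_{k>5n} 1/k^22 = 1/(21 · (5n)^21) − 1/(2 · (5n)^22) + O(1/(5n)^23)

Compare to the integral: ∫_{5n}^∞ x^(−22) dx = [−x^(−21)/21]_{5n}^∞ = 1/((22−1)·(5n)^21). The Euler-Maclaurin correction adds −f(5n)/2 = −1/(2·(5n)^22). Euler-Maclaurin then gives
  Σ_{k>5n} 1/k^22 = ∫_{5n}^∞ dx/x^22 − 1/(2·(5n)^22) + O(1/(5n)^23).
(Equivalently this is ζ(22) − Σ_{k≤5n} 1/k^22.)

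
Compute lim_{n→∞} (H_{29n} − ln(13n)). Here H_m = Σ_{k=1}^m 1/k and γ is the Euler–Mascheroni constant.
lim = ln(29/13) + γ

By Euler-Maclaurin, H_m = ln m + γ + O(1/m). So
  H_{29n} − ln(13n) = ln(29n) + γ − ln(13n) + O(1/n)
                       = ln(29/13) + γ + O(1/n).
Hence the limit is ln(29/13) + γ.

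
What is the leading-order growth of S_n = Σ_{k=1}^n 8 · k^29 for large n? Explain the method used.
S_n ~ 4 · n^30 / 15

By integral comparison (Euler-Maclaurin), Σ_{k=1}^n 8 · k^29 = 8 · ∫_0^n x^29 dx + O(n^29) = 8 · n^30/30 = 4 · n^30 / 15 + O(n^29). (Equivalently, Faulhaber's formula gives the same leading term.)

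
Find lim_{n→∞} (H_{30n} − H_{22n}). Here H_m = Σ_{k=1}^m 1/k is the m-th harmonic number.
lim = ln(30/22) = ln(15/11)

Euler-Maclaurin gives H_m = ln m + γ + 1/(2m) + O(1/m^2). The γ and O(1/m) terms cancel in the difference:
  H_{30n} − H_{22n} = ln(30n) − ln(22n) + O(1/n) = ln(30/22) + O(1/n).
Hence the limit is ln(30/22) = ln(15/11).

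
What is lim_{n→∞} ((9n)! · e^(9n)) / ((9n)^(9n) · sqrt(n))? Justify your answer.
lim = sqrt(2π·9)

Stirling: (9n)! ~ sqrt(2π·9n) · (9n/e)^(9n). Hence
  (9n)! · e^(9n) / (9n)^(9n) ~ sqrt(2π·9n).
Dividing by sqrt(n): sqrt(2π·9n) / sqrt(n) = sqrt(2π·9) · n^((1−1)/2), so the limit is sqrt(2π·9).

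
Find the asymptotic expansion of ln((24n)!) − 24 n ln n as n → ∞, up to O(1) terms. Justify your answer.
ln((24n)!) − 24 n ln n = 24(ln 24 − 1) n + (1/2) ln(2π·24n) + O(1/n)

Stirling: ln((24n)!) = 24n ln(24n) − 24n + (1/2) ln(2π·24n) + O(1/n).
Since 24n ln(24n) = 24n ln n + 24n ln 24, subtracting 24n ln n cancels the n ln n term exactly. What remains is 24(ln 24 − 1) n + (1/2) ln(2π·24n) + O(1/n).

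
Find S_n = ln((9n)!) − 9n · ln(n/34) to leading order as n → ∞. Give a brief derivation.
S_n ~ 9n · (ln 306 − 1) + O(ln n)

Stirling: ln((9n)!) = 9n ln(9n) − 9n + O(ln n).
  S_n = 9n ln(9n) − 9n − 9n ln(n/34) + O(ln n)
      = 9n ln(9n) − 9n ln n + 9n ln 34 − 9n + O(ln n)
      = 9n ln 9 + 9n ln 34 − 9n + O(ln n)
      = 9n (ln 306 − 1) + O(ln n).
Numerically ln(306) − 1 ≈ 4.7236.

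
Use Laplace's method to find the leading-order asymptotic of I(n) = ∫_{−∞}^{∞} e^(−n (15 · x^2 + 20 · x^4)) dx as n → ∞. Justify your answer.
I(n) ~ sqrt(π/(15n))

φ(x) = 15 · x^2 + 20 · x^4 has its unique global minimum at x* = 0 (since φ'(x) = 30x + 80x^3 = 0 only at x = 0 for real x with both coefficients positive, and φ → ∞ as |x| → ∞). At x* = 0, φ(0) = 0 and φ''(0) = 30. Laplace's method then gives
  I(n) ~ sqrt(2π / (n · φ''(0))) · e^(−n φ(0)) = sqrt(2π / (30n)) = sqrt(π/(15n)).
The 20 · x^4 term contributes only at subleading order (an O(1/n) relative correction).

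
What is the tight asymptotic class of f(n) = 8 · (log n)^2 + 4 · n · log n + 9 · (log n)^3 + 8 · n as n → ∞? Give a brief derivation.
f(n) ∈ Θ(n · log n)

Compare the terms by growth order. For large n, n^a · (log n)^b dominates n^a' · (log n)^b' iff a > a', or (a = a' and b > b'). Ranking the 4 terms shows the dominant one is 4 · n · log n. Hence f(n) ∈ Θ(n · log n).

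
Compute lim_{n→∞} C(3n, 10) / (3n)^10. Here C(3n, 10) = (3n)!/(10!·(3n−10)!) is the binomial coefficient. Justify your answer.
lim = 1/10! = 1/3628800

With N = 3n → ∞: C(N, 10) / N^10 = [N(N−1)…(N−9)] / (10! · N^10) = (1/10!) · 1 · (1 − 1/(3n)) · … · (1 − 9/(3n)). Each factor → 1 as N → ∞, so the limit is 1/10! = 1/3628800.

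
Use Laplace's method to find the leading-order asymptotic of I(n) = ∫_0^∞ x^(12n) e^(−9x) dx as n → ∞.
I(n) ~ (sqrt(2π·12n) / 9) · (12n/(9e))^(12n)

Write the integrand as exp(12n ln x − 9x) and set f(x) = 12n ln x − 9x. Then f'(x) = 12n/x − 9 = 0 at x* = 12n/9, and f''(x*) = −12n/x*^2 = −9^2/(12n). Laplace's method (interior maximum) gives
  I(n) ~ e^(f(x*)) · sqrt(2π / |f''(x*)|)
        = exp(12n ln(12n/9) − 12n) · sqrt(2π · 12n / 9^2)
        = (12n/9)^(12n) e^(−12n) · sqrt(2π·12n) / 9
        = (sqrt(2π·12n) / 9) · (12n/(9e))^(12n).
This matches Γ(12n+1)/9^(12n+1) with Stirling applied to Γ.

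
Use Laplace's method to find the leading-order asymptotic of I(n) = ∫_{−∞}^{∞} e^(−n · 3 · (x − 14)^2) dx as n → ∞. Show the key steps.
I(n) = sqrt(π/(3n))

Here φ(x) = 3 · (x − 14)^2 has its unique minimum at x* = 14 with φ(x*) = 0 and φ''(x*) = 6. Laplace's method gives
  I(n) ~ e^(−n φ(x*)) · sqrt(2π / (n · φ''(x*))) = sqrt(2π / (6n)) = sqrt(π/(3n)).
This is exact: substituting u = (x − 14)·sqrt(3n) gives I(n) = (1/sqrt(3n)) ∫_{−∞}^{∞} e^(−u^2) du = sqrt(π/(3n)).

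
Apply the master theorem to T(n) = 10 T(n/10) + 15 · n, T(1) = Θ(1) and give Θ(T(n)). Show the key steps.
T(n) = Θ(n log n)

log_10 10 = 1, and f(n) = 15 · n = Θ(n^(log_10 10)). This is Case 2 of the master theorem: T(n) = Θ(f(n) · log n) = Θ(n log n).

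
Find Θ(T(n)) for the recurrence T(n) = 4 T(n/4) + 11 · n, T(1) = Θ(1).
T(n) = Θ(n log n)

log_4 4 = 1, and f(n) = 11 · n = Θ(n^(log_4 4)). This is Case 2 of the master theorem: T(n) = Θ(f(n) · log n) = Θ(n log n).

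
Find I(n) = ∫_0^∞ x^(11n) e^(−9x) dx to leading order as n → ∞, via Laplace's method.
I(n) ~ (sqrt(2π·11n) / 9) · (11n/(9e))^(11n)

Write the integrand as exp(11n ln x − 9x) and set f(x) = 11n ln x − 9x. Then f'(x) = 11n/x − 9 = 0 at x* = 11n/9, and f''(x*) = −11n/x*^2 = −9^2/(11n). Laplace's method (interior maximum) gives
  I(n) ~ e^(f(x*)) · sqrt(2π / |f''(x*)|)
        = exp(11n ln(11n/9) − 11n) · sqrt(2π · 11n / 9^2)
        = (11n/9)^(11n) e^(−11n) · sqrt(2π·11n) / 9
        = (sqrt(2π·11n) / 9) · (11n/(9e))^(11n).
This matches Γ(11n+1)/9^(11n+1) with Stirling applied to Γ.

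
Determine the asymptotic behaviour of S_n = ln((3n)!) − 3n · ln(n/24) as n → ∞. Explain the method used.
S_n ~ 3n · (ln 72 − 1) + O(ln n)

Stirling: ln((3n)!) = 3n ln(3n) − 3n + O(ln n).
  S_n = 3n ln(3n) − 3n − 3n ln(n/24) + O(ln n)
      = 3n ln(3n) − 3n ln n + 3n ln 24 − 3n + O(ln n)
      = 3n ln 3 + 3n ln 24 − 3n + O(ln n)
      = 3n (ln 72 − 1) + O(ln n).
Numerically ln(72) − 1 ≈ 3.2767.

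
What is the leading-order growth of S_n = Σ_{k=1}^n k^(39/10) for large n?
S_n ~ (10/49) · n^(49/10)

Integral comparison: Σ_{k=1}^n k^(39/10) = ∫_0^n x^(39/10) dx + O(n^(39/10)). The integral is n^(1 + 39/10) / (1 + 39/10) = n^((39+10)/10) / ((39+10)/10) = (10/49) · n^(49/10).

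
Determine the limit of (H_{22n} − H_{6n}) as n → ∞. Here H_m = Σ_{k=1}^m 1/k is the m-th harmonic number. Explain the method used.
lim = ln(22/6) = ln(11/3)

Euler-Maclaurin gives H_m = ln m + γ + 1/(2m) + O(1/m^2). The γ and O(1/m) terms cancel in the difference:
  H_{22n} − H_{6n} = ln(22n) − ln(6n) + O(1/n) = ln(22/6) + O(1/n).
Hence the limit is ln(22/6) = ln(11/3).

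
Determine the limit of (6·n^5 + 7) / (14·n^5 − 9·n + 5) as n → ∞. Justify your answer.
lim = 6/14 = 3/7

For large n the leading n^5 terms dominate both numerator and denominator. Dividing top and bottom by n^5, every other term tends to 0, leaving 6/14 = 3/7.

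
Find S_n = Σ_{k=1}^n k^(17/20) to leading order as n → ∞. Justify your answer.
S_n ~ (20/37) · n^(37/20)

Integral comparison: Σ_{k=1}^n k^(17/20) = ∫_0^n x^(17/20) dx + O(n^(17/20)). The integral is n^(1 + 17/20) / (1 + 17/20) = n^((17+20)/20) / ((17+20)/20) = (20/37) · n^(37/20).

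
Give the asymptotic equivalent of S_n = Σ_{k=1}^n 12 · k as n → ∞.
S_n ~ 6 · n^2

By integral comparison (Euler-Maclaurin), Σ_{k=1}^n 12 · k = 12 · ∫_0^n x^1 dx + O(n) = 12 · n^2/2 = 6 · n^2 + O(n). (Equivalently, Faulhaber's formula gives the same leading term.)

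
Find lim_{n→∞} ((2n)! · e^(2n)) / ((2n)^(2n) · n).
lim = 0

Stirling: (2n)! ~ sqrt(2π·2n) · (2n/e)^(2n). Hence
  (2n)! · e^(2n) / (2n)^(2n) ~ sqrt(2π·2n).
Dividing by n: sqrt(2π·2n) / n = sqrt(2π·2) · n^((1−2)/2), so the expression behaves like sqrt(2π·2) · n^((1−2)/2) → 0.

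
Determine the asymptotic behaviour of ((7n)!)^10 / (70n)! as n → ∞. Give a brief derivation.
((7n)!)^10/(70n)! ~ ((2π·7n)^(9/2) / sqrt(10)) · 10^(−10·7n)  →  0

Write N = 7n. Stirling: N! ~ sqrt(2π N)(N/e)^N and (10N)! ~ sqrt(2π·10N)·(10N/e)^(10N).
  (N!)^10/(10N)! ~ (2π N)^(10/2) (N/e)^(10N) / [sqrt(2π·10N) (10N/e)^(10N)]
     = (2π N)^(10/2) / sqrt(2π·10N) · (N/(10N))^(10N)
     = (2π N)^((10−1)/2) / sqrt(10) · 10^(−10N).
Since 10^10 > 1, the factor 10^(−10N) decays exponentially, so the ratio → 0. Substituting N = 7n gives the stated form.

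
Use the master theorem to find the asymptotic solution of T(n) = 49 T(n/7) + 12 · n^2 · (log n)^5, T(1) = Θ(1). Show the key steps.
T(n) = Θ(n^2 · (log n)^6)

Here log_7 49 = 2 and f(n) = 12 · n^2 · (log n)^5 = Θ(n^(log_7 49) · (log n)^5). This is the extended Case 2 of the master theorem (f matches the critical exponent up to log factors), giving T(n) = Θ(n^(log_7 49) · (log n)^(5+1)) = Θ(n^2 · (log n)^6).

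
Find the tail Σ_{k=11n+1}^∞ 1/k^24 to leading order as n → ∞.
Σ_{k>11n} 1/k^24 ~ 1/(23 · (11n)^23)

Compare to the integral: ∫_{11n}^∞ x^(−24) dx = [−x^(−23)/23]_{11n}^∞ = 1/((24−1)·(11n)^23). Euler-Maclaurin then gives
  Σ_{k>11n} 1/k^24 = ∫_{11n}^∞ dx/x^24 − 1/(2·(11n)^24) + O(1/(11n)^25).
(Equivalently this is ζ(24) − Σ_{k≤11n} 1/k^24.)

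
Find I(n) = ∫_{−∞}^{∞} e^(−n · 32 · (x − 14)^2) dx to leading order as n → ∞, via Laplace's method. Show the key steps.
I(n) = sqrt(π/(32n))

Here φ(x) = 32 · (x − 14)^2 has its unique minimum at x* = 14 with φ(x*) = 0 and φ''(x*) = 64. Laplace's method gives
  I(n) ~ e^(−n φ(x*)) · sqrt(2π / (n · φ''(x*))) = sqrt(2π / (64n)) = sqrt(π/(32n)).
This is exact: substituting u = (x − 14)·sqrt(32n) gives I(n) = (1/sqrt(32n)) ∫_{−∞}^{∞} e^(−u^2) du = sqrt(π/(32n)).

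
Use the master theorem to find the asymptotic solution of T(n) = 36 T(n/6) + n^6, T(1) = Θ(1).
T(n) = Θ(n^6)

log_6 36 ≈ 2.000. f(n) = n^6 dominates n^(log_6 36) since 6 > 2.000, and the regularity condition a·f(n/b) = 36·(n/6)^6 = (36/46656)·n^6 ≤ c·f(n) holds with c = 36/46656 ≈ 0.000772 < 1. So this is Case 3: T(n) = Θ(f(n)) = Θ(n^6).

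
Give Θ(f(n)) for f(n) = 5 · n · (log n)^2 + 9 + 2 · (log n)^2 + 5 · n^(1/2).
f(n) ∈ Θ(n · (log n)^2)

Compare the terms by growth order. For large n, n^a · (log n)^b dominates n^a' · (log n)^b' iff a > a', or (a = a' and b > b'). Ranking the 4 terms shows the dominant one is 5 · n · (log n)^2. Hence f(n) ∈ Θ(n · (log n)^2).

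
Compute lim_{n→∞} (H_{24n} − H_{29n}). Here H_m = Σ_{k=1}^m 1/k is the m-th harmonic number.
lim = ln(24/29)

Euler-Maclaurin gives H_m = ln m + γ + 1/(2m) + O(1/m^2). The γ and O(1/m) terms cancel in the difference:
  H_{24n} − H_{29n} = ln(24n) − ln(29n) + O(1/n) = ln(24/29) + O(1/n).
Hence the limit is ln(24/29).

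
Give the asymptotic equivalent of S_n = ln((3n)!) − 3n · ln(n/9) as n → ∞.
S_n ~ 3n · (ln 27 − 1) + O(ln n)

Stirling: ln((3n)!) = 3n ln(3n) − 3n + O(ln n).
  S_n = 3n ln(3n) − 3n − 3n ln(n/9) + O(ln n)
      = 3n ln(3n) − 3n ln n + 3n ln 9 − 3n + O(ln n)
      = 3n ln 3 + 3n ln 9 − 3n + O(ln n)
      = 3n (ln 27 − 1) + O(ln n).
Numerically ln(27) − 1 ≈ 2.2958.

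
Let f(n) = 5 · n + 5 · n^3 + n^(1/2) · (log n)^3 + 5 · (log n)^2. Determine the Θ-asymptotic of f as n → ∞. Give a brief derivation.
f(n) ∈ Θ(n^3)

Compare the terms by growth order. For large n, n^a · (log n)^b dominates n^a' · (log n)^b' iff a > a', or (a = a' and b > b'). Ranking the 4 terms shows the dominant one is 5 · n^3. Hence f(n) ∈ Θ(n^3).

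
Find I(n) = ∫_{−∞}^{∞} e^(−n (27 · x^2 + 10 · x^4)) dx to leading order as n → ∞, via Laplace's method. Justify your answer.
I(n) ~ sqrt(π/(27n))

φ(x) = 27 · x^2 + 10 · x^4 has its unique global minimum at x* = 0 (since φ'(x) = 54x + 40x^3 = 0 only at x = 0 for real x with both coefficients positive, and φ → ∞ as |x| → ∞). At x* = 0, φ(0) = 0 and φ''(0) = 54. Laplace's method then gives
  I(n) ~ sqrt(2π / (n · φ''(0))) · e^(−n φ(0)) = sqrt(2π / (54n)) = sqrt(π/(27n)).
The 10 · x^4 term contributes only at subleading order (an O(1/n) relative correction).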